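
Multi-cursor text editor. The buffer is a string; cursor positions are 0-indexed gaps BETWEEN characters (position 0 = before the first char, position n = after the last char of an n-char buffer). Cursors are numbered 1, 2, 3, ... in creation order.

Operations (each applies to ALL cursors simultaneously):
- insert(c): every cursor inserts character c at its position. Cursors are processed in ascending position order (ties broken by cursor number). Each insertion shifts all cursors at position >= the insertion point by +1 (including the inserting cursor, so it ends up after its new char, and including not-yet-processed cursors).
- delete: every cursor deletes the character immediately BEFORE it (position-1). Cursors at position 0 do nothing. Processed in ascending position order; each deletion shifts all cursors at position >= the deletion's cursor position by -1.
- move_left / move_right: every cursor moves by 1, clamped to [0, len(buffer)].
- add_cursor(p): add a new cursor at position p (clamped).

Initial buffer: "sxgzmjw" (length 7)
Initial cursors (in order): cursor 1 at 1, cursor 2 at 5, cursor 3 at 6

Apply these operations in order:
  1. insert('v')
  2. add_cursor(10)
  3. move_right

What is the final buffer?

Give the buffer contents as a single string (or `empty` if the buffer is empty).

After op 1 (insert('v')): buffer="svxgzmvjvw" (len 10), cursors c1@2 c2@7 c3@9, authorship .1....2.3.
After op 2 (add_cursor(10)): buffer="svxgzmvjvw" (len 10), cursors c1@2 c2@7 c3@9 c4@10, authorship .1....2.3.
After op 3 (move_right): buffer="svxgzmvjvw" (len 10), cursors c1@3 c2@8 c3@10 c4@10, authorship .1....2.3.

Answer: svxgzmvjvw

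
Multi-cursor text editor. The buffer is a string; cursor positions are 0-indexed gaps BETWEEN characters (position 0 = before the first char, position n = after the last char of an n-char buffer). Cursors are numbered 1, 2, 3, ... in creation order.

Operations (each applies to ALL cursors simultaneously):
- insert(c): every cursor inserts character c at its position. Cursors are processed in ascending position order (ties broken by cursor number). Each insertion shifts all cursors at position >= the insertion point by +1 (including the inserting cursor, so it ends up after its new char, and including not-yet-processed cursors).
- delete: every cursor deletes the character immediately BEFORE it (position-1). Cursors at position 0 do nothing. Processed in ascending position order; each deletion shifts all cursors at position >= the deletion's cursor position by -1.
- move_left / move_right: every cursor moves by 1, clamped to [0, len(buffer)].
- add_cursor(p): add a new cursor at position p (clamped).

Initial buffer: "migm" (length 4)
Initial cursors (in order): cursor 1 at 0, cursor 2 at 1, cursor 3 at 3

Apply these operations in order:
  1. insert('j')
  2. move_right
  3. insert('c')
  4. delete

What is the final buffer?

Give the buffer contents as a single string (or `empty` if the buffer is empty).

After op 1 (insert('j')): buffer="jmjigjm" (len 7), cursors c1@1 c2@3 c3@6, authorship 1.2..3.
After op 2 (move_right): buffer="jmjigjm" (len 7), cursors c1@2 c2@4 c3@7, authorship 1.2..3.
After op 3 (insert('c')): buffer="jmcjicgjmc" (len 10), cursors c1@3 c2@6 c3@10, authorship 1.12.2.3.3
After op 4 (delete): buffer="jmjigjm" (len 7), cursors c1@2 c2@4 c3@7, authorship 1.2..3.

Answer: jmjigjm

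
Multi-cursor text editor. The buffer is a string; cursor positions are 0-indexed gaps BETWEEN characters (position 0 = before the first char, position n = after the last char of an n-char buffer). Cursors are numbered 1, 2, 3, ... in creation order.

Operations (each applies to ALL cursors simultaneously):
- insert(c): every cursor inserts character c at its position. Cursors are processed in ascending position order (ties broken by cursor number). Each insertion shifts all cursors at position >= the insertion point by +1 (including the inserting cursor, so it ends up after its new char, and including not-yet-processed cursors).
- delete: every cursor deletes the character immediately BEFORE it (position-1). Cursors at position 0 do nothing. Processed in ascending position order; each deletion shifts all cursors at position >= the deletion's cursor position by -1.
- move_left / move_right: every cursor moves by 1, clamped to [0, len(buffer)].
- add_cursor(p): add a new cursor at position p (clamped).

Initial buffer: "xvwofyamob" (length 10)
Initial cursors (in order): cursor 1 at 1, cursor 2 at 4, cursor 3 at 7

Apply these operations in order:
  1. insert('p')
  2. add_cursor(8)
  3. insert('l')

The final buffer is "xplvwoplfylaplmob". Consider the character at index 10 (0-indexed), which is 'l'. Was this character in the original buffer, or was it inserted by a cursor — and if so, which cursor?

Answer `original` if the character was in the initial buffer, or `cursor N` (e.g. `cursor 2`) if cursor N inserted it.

After op 1 (insert('p')): buffer="xpvwopfyapmob" (len 13), cursors c1@2 c2@6 c3@10, authorship .1...2...3...
After op 2 (add_cursor(8)): buffer="xpvwopfyapmob" (len 13), cursors c1@2 c2@6 c4@8 c3@10, authorship .1...2...3...
After op 3 (insert('l')): buffer="xplvwoplfylaplmob" (len 17), cursors c1@3 c2@8 c4@11 c3@14, authorship .11...22..4.33...
Authorship (.=original, N=cursor N): . 1 1 . . . 2 2 . . 4 . 3 3 . . .
Index 10: author = 4

Answer: cursor 4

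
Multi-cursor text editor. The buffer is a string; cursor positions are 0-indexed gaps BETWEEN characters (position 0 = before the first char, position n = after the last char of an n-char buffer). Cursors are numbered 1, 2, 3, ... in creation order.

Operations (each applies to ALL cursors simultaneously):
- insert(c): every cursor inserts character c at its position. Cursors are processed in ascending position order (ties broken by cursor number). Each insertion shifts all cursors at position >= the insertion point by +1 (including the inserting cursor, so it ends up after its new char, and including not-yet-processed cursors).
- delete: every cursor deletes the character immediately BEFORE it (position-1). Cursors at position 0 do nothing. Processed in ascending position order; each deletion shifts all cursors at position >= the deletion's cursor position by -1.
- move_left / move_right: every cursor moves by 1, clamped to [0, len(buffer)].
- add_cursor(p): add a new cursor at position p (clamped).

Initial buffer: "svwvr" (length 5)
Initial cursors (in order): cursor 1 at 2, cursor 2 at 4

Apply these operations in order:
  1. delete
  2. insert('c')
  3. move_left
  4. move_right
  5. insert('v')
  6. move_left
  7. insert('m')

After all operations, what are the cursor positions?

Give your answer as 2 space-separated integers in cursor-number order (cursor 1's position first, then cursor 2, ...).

After op 1 (delete): buffer="swr" (len 3), cursors c1@1 c2@2, authorship ...
After op 2 (insert('c')): buffer="scwcr" (len 5), cursors c1@2 c2@4, authorship .1.2.
After op 3 (move_left): buffer="scwcr" (len 5), cursors c1@1 c2@3, authorship .1.2.
After op 4 (move_right): buffer="scwcr" (len 5), cursors c1@2 c2@4, authorship .1.2.
After op 5 (insert('v')): buffer="scvwcvr" (len 7), cursors c1@3 c2@6, authorship .11.22.
After op 6 (move_left): buffer="scvwcvr" (len 7), cursors c1@2 c2@5, authorship .11.22.
After op 7 (insert('m')): buffer="scmvwcmvr" (len 9), cursors c1@3 c2@7, authorship .111.222.

Answer: 3 7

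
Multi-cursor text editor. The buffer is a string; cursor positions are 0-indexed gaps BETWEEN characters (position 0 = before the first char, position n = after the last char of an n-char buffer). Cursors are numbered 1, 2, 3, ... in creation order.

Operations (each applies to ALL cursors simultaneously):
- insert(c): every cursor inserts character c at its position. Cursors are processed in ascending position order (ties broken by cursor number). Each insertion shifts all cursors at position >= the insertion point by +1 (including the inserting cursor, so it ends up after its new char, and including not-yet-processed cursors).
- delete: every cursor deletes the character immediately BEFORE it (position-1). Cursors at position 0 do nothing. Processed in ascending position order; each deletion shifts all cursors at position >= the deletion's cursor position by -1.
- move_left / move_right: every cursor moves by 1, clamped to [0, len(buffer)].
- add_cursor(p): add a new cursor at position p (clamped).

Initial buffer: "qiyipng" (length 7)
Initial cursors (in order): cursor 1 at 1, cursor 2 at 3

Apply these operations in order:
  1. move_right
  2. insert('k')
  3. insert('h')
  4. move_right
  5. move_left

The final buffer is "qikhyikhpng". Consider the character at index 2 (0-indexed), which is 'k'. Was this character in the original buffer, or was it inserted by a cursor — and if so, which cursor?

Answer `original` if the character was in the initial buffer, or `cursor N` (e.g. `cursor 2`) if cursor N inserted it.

After op 1 (move_right): buffer="qiyipng" (len 7), cursors c1@2 c2@4, authorship .......
After op 2 (insert('k')): buffer="qikyikpng" (len 9), cursors c1@3 c2@6, authorship ..1..2...
After op 3 (insert('h')): buffer="qikhyikhpng" (len 11), cursors c1@4 c2@8, authorship ..11..22...
After op 4 (move_right): buffer="qikhyikhpng" (len 11), cursors c1@5 c2@9, authorship ..11..22...
After op 5 (move_left): buffer="qikhyikhpng" (len 11), cursors c1@4 c2@8, authorship ..11..22...
Authorship (.=original, N=cursor N): . . 1 1 . . 2 2 . . .
Index 2: author = 1

Answer: cursor 1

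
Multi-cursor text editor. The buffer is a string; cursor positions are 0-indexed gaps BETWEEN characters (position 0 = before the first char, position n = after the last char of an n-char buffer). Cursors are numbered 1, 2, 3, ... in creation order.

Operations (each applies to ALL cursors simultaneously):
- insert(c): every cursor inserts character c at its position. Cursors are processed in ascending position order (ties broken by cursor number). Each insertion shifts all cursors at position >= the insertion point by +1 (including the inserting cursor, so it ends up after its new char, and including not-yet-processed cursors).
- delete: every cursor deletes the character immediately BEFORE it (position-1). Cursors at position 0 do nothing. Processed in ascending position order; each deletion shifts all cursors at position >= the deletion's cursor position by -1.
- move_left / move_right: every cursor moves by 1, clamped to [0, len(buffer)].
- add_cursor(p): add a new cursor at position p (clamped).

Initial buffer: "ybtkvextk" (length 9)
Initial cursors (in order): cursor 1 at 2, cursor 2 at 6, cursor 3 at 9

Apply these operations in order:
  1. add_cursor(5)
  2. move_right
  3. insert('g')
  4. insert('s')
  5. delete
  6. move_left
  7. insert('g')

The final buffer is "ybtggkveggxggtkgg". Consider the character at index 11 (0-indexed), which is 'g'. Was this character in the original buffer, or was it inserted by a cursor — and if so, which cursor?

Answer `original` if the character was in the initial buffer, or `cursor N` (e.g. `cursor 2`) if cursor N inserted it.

After op 1 (add_cursor(5)): buffer="ybtkvextk" (len 9), cursors c1@2 c4@5 c2@6 c3@9, authorship .........
After op 2 (move_right): buffer="ybtkvextk" (len 9), cursors c1@3 c4@6 c2@7 c3@9, authorship .........
After op 3 (insert('g')): buffer="ybtgkvegxgtkg" (len 13), cursors c1@4 c4@8 c2@10 c3@13, authorship ...1...4.2..3
After op 4 (insert('s')): buffer="ybtgskvegsxgstkgs" (len 17), cursors c1@5 c4@10 c2@13 c3@17, authorship ...11...44.22..33
After op 5 (delete): buffer="ybtgkvegxgtkg" (len 13), cursors c1@4 c4@8 c2@10 c3@13, authorship ...1...4.2..3
After op 6 (move_left): buffer="ybtgkvegxgtkg" (len 13), cursors c1@3 c4@7 c2@9 c3@12, authorship ...1...4.2..3
After op 7 (insert('g')): buffer="ybtggkveggxggtkgg" (len 17), cursors c1@4 c4@9 c2@12 c3@16, authorship ...11...44.22..33
Authorship (.=original, N=cursor N): . . . 1 1 . . . 4 4 . 2 2 . . 3 3
Index 11: author = 2

Answer: cursor 2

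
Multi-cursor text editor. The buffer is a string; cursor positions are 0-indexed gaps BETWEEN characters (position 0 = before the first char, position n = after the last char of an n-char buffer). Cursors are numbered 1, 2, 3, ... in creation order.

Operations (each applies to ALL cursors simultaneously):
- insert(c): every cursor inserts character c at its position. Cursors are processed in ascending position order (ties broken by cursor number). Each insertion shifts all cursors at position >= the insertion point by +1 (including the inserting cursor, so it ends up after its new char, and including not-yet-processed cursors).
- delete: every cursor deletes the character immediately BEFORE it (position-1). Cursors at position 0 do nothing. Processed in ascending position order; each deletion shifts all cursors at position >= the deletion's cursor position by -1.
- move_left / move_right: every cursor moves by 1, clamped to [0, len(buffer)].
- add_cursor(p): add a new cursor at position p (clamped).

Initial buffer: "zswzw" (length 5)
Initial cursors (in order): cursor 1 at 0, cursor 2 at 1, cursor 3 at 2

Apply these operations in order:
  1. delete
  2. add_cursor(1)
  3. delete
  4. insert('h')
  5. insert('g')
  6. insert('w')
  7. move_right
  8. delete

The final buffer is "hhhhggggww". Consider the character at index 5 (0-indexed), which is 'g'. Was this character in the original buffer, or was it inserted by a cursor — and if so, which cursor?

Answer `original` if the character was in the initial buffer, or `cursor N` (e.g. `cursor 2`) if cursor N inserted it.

Answer: cursor 2

Derivation:
After op 1 (delete): buffer="wzw" (len 3), cursors c1@0 c2@0 c3@0, authorship ...
After op 2 (add_cursor(1)): buffer="wzw" (len 3), cursors c1@0 c2@0 c3@0 c4@1, authorship ...
After op 3 (delete): buffer="zw" (len 2), cursors c1@0 c2@0 c3@0 c4@0, authorship ..
After op 4 (insert('h')): buffer="hhhhzw" (len 6), cursors c1@4 c2@4 c3@4 c4@4, authorship 1234..
After op 5 (insert('g')): buffer="hhhhggggzw" (len 10), cursors c1@8 c2@8 c3@8 c4@8, authorship 12341234..
After op 6 (insert('w')): buffer="hhhhggggwwwwzw" (len 14), cursors c1@12 c2@12 c3@12 c4@12, authorship 123412341234..
After op 7 (move_right): buffer="hhhhggggwwwwzw" (len 14), cursors c1@13 c2@13 c3@13 c4@13, authorship 123412341234..
After op 8 (delete): buffer="hhhhggggww" (len 10), cursors c1@9 c2@9 c3@9 c4@9, authorship 123412341.
Authorship (.=original, N=cursor N): 1 2 3 4 1 2 3 4 1 .
Index 5: author = 2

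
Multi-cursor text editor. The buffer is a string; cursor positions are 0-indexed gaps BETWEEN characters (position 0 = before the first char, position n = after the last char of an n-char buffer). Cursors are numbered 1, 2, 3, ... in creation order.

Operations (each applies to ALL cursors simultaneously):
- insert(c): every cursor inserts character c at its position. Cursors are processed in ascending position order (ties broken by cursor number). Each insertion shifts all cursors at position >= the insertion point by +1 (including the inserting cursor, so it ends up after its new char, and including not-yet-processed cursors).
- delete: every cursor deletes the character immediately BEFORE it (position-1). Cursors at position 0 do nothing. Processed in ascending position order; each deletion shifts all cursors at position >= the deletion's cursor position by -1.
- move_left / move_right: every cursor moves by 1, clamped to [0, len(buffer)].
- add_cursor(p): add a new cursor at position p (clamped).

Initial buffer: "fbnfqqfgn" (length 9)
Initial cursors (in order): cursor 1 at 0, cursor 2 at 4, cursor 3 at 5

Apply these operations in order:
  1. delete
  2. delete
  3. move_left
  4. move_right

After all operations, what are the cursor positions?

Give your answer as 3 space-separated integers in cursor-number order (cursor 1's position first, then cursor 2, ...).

After op 1 (delete): buffer="fbnqfgn" (len 7), cursors c1@0 c2@3 c3@3, authorship .......
After op 2 (delete): buffer="fqfgn" (len 5), cursors c1@0 c2@1 c3@1, authorship .....
After op 3 (move_left): buffer="fqfgn" (len 5), cursors c1@0 c2@0 c3@0, authorship .....
After op 4 (move_right): buffer="fqfgn" (len 5), cursors c1@1 c2@1 c3@1, authorship .....

Answer: 1 1 1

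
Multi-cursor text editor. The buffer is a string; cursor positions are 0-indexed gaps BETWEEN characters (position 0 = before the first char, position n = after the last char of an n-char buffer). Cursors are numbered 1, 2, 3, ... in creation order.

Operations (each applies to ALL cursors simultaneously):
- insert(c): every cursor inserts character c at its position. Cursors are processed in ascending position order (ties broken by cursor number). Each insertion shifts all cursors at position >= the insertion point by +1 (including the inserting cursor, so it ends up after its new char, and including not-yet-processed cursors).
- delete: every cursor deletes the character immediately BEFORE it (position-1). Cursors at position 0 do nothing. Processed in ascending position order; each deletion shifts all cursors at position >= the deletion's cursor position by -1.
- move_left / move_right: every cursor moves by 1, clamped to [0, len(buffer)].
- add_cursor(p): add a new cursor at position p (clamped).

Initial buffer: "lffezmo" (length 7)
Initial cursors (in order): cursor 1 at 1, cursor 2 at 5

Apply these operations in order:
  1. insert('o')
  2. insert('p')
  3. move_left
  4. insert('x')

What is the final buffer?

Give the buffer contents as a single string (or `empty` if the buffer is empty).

After op 1 (insert('o')): buffer="loffezomo" (len 9), cursors c1@2 c2@7, authorship .1....2..
After op 2 (insert('p')): buffer="lopffezopmo" (len 11), cursors c1@3 c2@9, authorship .11....22..
After op 3 (move_left): buffer="lopffezopmo" (len 11), cursors c1@2 c2@8, authorship .11....22..
After op 4 (insert('x')): buffer="loxpffezoxpmo" (len 13), cursors c1@3 c2@10, authorship .111....222..

Answer: loxpffezoxpmo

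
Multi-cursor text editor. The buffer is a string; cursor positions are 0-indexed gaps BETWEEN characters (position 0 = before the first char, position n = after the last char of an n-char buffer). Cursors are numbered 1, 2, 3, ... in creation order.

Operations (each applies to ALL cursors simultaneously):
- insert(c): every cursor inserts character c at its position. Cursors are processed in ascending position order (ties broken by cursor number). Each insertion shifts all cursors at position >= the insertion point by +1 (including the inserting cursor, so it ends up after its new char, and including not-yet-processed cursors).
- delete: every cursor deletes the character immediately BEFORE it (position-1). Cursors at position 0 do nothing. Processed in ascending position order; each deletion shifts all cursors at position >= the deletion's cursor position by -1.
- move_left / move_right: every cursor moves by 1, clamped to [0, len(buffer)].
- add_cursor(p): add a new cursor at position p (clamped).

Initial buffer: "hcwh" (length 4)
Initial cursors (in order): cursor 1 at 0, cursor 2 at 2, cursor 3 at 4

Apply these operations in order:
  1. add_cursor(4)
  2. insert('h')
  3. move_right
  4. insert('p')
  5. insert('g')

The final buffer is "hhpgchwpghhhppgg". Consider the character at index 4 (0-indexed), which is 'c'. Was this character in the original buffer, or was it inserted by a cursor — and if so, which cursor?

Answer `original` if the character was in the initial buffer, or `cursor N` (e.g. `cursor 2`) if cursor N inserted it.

After op 1 (add_cursor(4)): buffer="hcwh" (len 4), cursors c1@0 c2@2 c3@4 c4@4, authorship ....
After op 2 (insert('h')): buffer="hhchwhhh" (len 8), cursors c1@1 c2@4 c3@8 c4@8, authorship 1..2..34
After op 3 (move_right): buffer="hhchwhhh" (len 8), cursors c1@2 c2@5 c3@8 c4@8, authorship 1..2..34
After op 4 (insert('p')): buffer="hhpchwphhhpp" (len 12), cursors c1@3 c2@7 c3@12 c4@12, authorship 1.1.2.2.3434
After op 5 (insert('g')): buffer="hhpgchwpghhhppgg" (len 16), cursors c1@4 c2@9 c3@16 c4@16, authorship 1.11.2.22.343434
Authorship (.=original, N=cursor N): 1 . 1 1 . 2 . 2 2 . 3 4 3 4 3 4
Index 4: author = original

Answer: original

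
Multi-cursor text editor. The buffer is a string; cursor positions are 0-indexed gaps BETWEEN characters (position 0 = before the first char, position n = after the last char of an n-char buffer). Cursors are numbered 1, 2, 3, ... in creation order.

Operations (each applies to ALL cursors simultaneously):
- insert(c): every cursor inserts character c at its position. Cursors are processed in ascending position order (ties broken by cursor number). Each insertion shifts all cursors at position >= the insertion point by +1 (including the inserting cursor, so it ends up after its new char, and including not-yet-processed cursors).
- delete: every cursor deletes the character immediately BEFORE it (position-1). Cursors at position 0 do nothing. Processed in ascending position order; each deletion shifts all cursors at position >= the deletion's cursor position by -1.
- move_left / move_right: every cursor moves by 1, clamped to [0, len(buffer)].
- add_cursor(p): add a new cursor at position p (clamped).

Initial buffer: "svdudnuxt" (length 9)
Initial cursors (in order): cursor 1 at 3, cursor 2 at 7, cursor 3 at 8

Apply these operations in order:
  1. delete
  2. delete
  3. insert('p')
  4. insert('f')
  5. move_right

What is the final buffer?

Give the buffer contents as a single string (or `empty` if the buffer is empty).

Answer: spfuppfft

Derivation:
After op 1 (delete): buffer="svudnt" (len 6), cursors c1@2 c2@5 c3@5, authorship ......
After op 2 (delete): buffer="sut" (len 3), cursors c1@1 c2@2 c3@2, authorship ...
After op 3 (insert('p')): buffer="spuppt" (len 6), cursors c1@2 c2@5 c3@5, authorship .1.23.
After op 4 (insert('f')): buffer="spfuppfft" (len 9), cursors c1@3 c2@8 c3@8, authorship .11.2323.
After op 5 (move_right): buffer="spfuppfft" (len 9), cursors c1@4 c2@9 c3@9, authorship .11.2323.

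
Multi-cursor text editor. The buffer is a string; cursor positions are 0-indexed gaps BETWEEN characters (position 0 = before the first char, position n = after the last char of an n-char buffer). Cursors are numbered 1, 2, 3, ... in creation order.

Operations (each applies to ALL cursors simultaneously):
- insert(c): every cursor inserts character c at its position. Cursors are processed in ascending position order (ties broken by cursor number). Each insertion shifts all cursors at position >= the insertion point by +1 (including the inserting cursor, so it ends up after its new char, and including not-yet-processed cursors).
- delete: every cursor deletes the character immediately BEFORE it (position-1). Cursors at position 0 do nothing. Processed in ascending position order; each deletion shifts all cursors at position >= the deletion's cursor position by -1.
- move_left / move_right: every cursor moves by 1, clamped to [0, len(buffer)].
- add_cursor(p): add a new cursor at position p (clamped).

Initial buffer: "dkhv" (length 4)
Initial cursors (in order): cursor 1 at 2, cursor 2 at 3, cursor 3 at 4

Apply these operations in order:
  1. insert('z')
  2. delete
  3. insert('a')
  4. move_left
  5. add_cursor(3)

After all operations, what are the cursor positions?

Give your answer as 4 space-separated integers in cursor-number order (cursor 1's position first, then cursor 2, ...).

Answer: 2 4 6 3

Derivation:
After op 1 (insert('z')): buffer="dkzhzvz" (len 7), cursors c1@3 c2@5 c3@7, authorship ..1.2.3
After op 2 (delete): buffer="dkhv" (len 4), cursors c1@2 c2@3 c3@4, authorship ....
After op 3 (insert('a')): buffer="dkahava" (len 7), cursors c1@3 c2@5 c3@7, authorship ..1.2.3
After op 4 (move_left): buffer="dkahava" (len 7), cursors c1@2 c2@4 c3@6, authorship ..1.2.3
After op 5 (add_cursor(3)): buffer="dkahava" (len 7), cursors c1@2 c4@3 c2@4 c3@6, authorship ..1.2.3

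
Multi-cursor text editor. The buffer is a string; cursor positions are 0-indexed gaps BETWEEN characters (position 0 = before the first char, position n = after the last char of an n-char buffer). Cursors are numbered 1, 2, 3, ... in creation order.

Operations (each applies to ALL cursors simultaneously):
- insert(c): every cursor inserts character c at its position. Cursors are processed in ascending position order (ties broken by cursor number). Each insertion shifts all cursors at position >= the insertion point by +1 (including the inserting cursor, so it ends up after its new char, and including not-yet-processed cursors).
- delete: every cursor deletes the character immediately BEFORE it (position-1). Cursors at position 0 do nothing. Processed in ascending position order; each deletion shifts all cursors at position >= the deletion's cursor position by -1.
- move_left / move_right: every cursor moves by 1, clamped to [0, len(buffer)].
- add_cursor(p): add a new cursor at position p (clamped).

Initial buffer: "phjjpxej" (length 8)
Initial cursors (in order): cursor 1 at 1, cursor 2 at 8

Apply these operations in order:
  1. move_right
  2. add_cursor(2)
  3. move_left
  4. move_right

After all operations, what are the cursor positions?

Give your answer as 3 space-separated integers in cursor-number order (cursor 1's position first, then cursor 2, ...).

Answer: 2 8 2

Derivation:
After op 1 (move_right): buffer="phjjpxej" (len 8), cursors c1@2 c2@8, authorship ........
After op 2 (add_cursor(2)): buffer="phjjpxej" (len 8), cursors c1@2 c3@2 c2@8, authorship ........
After op 3 (move_left): buffer="phjjpxej" (len 8), cursors c1@1 c3@1 c2@7, authorship ........
After op 4 (move_right): buffer="phjjpxej" (len 8), cursors c1@2 c3@2 c2@8, authorship ........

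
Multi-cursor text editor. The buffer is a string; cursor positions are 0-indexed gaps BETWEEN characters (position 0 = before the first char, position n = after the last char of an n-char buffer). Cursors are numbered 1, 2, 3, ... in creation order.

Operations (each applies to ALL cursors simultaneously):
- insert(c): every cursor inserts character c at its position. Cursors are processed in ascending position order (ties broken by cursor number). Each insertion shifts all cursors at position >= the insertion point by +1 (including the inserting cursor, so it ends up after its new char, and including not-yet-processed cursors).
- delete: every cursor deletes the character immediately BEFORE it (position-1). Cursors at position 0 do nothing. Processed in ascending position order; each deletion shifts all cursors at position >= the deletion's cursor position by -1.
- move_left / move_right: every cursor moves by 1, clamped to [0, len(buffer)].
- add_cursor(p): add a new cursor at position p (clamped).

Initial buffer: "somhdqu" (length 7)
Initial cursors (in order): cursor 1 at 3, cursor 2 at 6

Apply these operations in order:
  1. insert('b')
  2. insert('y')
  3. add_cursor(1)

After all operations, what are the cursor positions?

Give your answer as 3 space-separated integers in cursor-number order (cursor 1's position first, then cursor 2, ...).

After op 1 (insert('b')): buffer="sombhdqbu" (len 9), cursors c1@4 c2@8, authorship ...1...2.
After op 2 (insert('y')): buffer="sombyhdqbyu" (len 11), cursors c1@5 c2@10, authorship ...11...22.
After op 3 (add_cursor(1)): buffer="sombyhdqbyu" (len 11), cursors c3@1 c1@5 c2@10, authorship ...11...22.

Answer: 5 10 1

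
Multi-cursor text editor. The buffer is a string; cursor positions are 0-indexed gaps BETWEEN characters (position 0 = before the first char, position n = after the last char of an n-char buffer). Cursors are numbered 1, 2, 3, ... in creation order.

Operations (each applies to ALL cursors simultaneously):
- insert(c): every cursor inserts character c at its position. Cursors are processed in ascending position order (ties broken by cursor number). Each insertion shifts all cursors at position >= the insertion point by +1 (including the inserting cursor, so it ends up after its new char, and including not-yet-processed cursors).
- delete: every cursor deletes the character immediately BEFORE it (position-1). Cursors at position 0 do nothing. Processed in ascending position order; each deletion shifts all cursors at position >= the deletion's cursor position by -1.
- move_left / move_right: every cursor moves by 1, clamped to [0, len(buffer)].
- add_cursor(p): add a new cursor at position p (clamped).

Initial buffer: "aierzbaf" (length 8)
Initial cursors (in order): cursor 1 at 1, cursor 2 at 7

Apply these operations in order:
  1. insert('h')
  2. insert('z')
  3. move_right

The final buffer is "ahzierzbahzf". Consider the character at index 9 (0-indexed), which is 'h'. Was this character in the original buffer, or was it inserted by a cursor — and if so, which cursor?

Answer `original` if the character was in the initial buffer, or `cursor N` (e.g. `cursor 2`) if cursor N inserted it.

Answer: cursor 2

Derivation:
After op 1 (insert('h')): buffer="ahierzbahf" (len 10), cursors c1@2 c2@9, authorship .1......2.
After op 2 (insert('z')): buffer="ahzierzbahzf" (len 12), cursors c1@3 c2@11, authorship .11......22.
After op 3 (move_right): buffer="ahzierzbahzf" (len 12), cursors c1@4 c2@12, authorship .11......22.
Authorship (.=original, N=cursor N): . 1 1 . . . . . . 2 2 .
Index 9: author = 2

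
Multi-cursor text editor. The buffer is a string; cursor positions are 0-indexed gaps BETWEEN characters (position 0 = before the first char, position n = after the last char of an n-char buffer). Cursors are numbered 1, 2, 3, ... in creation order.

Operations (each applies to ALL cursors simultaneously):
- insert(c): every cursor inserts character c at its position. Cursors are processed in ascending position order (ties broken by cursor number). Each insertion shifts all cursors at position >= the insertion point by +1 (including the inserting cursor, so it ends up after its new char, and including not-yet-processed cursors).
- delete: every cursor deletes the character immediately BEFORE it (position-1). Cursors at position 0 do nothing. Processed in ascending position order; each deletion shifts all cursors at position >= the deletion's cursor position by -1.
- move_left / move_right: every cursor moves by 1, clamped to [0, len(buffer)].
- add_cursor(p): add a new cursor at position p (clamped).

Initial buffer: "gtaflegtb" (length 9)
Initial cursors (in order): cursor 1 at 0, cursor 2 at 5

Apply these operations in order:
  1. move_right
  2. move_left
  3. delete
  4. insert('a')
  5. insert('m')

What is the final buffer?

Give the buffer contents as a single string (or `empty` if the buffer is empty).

Answer: amgtafamegtb

Derivation:
After op 1 (move_right): buffer="gtaflegtb" (len 9), cursors c1@1 c2@6, authorship .........
After op 2 (move_left): buffer="gtaflegtb" (len 9), cursors c1@0 c2@5, authorship .........
After op 3 (delete): buffer="gtafegtb" (len 8), cursors c1@0 c2@4, authorship ........
After op 4 (insert('a')): buffer="agtafaegtb" (len 10), cursors c1@1 c2@6, authorship 1....2....
After op 5 (insert('m')): buffer="amgtafamegtb" (len 12), cursors c1@2 c2@8, authorship 11....22....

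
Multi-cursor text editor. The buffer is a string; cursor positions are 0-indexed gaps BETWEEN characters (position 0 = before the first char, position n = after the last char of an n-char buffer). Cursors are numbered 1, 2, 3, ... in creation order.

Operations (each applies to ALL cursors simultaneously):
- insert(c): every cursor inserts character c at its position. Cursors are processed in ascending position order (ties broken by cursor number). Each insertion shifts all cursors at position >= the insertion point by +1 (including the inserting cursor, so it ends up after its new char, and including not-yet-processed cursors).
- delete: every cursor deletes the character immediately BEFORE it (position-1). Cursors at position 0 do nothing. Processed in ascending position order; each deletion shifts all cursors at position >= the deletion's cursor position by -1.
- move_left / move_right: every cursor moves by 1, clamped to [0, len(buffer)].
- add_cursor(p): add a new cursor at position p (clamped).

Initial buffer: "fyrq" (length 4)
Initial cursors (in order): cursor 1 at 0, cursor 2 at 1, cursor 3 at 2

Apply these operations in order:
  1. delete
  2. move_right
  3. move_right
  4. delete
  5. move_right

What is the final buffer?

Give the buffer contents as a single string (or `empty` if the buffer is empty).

Answer: empty

Derivation:
After op 1 (delete): buffer="rq" (len 2), cursors c1@0 c2@0 c3@0, authorship ..
After op 2 (move_right): buffer="rq" (len 2), cursors c1@1 c2@1 c3@1, authorship ..
After op 3 (move_right): buffer="rq" (len 2), cursors c1@2 c2@2 c3@2, authorship ..
After op 4 (delete): buffer="" (len 0), cursors c1@0 c2@0 c3@0, authorship 
After op 5 (move_right): buffer="" (len 0), cursors c1@0 c2@0 c3@0, authorship 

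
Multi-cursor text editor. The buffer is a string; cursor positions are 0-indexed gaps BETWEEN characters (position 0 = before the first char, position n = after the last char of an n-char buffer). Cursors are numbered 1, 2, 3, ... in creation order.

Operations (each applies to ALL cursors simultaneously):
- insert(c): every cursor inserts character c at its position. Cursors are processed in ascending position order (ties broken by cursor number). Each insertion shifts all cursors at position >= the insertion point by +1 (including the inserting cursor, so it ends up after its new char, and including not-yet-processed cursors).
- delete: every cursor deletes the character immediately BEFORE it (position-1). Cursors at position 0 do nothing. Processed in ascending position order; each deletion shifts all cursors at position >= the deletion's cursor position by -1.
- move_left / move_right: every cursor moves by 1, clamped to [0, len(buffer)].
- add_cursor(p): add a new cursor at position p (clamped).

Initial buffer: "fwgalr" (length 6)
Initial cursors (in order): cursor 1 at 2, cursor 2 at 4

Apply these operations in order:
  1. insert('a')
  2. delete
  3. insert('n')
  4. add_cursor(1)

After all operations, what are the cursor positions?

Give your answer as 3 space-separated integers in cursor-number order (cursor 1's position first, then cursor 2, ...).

After op 1 (insert('a')): buffer="fwagaalr" (len 8), cursors c1@3 c2@6, authorship ..1..2..
After op 2 (delete): buffer="fwgalr" (len 6), cursors c1@2 c2@4, authorship ......
After op 3 (insert('n')): buffer="fwnganlr" (len 8), cursors c1@3 c2@6, authorship ..1..2..
After op 4 (add_cursor(1)): buffer="fwnganlr" (len 8), cursors c3@1 c1@3 c2@6, authorship ..1..2..

Answer: 3 6 1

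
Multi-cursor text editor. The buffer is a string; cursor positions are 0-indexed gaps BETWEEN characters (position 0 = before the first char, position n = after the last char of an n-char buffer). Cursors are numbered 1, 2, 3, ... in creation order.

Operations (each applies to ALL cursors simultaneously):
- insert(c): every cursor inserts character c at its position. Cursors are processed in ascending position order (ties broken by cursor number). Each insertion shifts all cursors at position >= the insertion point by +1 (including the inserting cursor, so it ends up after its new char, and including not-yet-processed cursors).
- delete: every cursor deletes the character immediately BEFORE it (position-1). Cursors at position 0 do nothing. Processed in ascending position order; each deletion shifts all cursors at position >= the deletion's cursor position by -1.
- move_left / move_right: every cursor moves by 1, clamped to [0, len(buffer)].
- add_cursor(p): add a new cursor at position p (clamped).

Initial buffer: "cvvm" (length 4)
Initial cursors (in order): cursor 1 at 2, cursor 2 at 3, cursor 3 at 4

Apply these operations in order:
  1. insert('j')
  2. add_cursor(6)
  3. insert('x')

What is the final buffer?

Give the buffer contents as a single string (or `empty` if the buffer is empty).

Answer: cvjxvjxmxjx

Derivation:
After op 1 (insert('j')): buffer="cvjvjmj" (len 7), cursors c1@3 c2@5 c3@7, authorship ..1.2.3
After op 2 (add_cursor(6)): buffer="cvjvjmj" (len 7), cursors c1@3 c2@5 c4@6 c3@7, authorship ..1.2.3
After op 3 (insert('x')): buffer="cvjxvjxmxjx" (len 11), cursors c1@4 c2@7 c4@9 c3@11, authorship ..11.22.433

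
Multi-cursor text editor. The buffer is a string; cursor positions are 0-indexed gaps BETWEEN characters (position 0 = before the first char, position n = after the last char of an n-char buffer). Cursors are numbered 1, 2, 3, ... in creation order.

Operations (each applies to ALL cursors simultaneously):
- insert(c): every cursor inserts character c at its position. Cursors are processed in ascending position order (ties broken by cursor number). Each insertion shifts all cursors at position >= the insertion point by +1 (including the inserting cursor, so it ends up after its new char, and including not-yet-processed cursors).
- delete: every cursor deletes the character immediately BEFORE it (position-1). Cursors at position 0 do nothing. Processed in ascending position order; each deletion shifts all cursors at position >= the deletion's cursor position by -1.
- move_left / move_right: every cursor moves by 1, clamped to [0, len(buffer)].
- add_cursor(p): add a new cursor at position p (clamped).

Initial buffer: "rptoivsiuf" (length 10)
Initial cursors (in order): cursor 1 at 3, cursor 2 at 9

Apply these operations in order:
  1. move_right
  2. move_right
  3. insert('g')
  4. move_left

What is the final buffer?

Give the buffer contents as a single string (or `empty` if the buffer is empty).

After op 1 (move_right): buffer="rptoivsiuf" (len 10), cursors c1@4 c2@10, authorship ..........
After op 2 (move_right): buffer="rptoivsiuf" (len 10), cursors c1@5 c2@10, authorship ..........
After op 3 (insert('g')): buffer="rptoigvsiufg" (len 12), cursors c1@6 c2@12, authorship .....1.....2
After op 4 (move_left): buffer="rptoigvsiufg" (len 12), cursors c1@5 c2@11, authorship .....1.....2

Answer: rptoigvsiufg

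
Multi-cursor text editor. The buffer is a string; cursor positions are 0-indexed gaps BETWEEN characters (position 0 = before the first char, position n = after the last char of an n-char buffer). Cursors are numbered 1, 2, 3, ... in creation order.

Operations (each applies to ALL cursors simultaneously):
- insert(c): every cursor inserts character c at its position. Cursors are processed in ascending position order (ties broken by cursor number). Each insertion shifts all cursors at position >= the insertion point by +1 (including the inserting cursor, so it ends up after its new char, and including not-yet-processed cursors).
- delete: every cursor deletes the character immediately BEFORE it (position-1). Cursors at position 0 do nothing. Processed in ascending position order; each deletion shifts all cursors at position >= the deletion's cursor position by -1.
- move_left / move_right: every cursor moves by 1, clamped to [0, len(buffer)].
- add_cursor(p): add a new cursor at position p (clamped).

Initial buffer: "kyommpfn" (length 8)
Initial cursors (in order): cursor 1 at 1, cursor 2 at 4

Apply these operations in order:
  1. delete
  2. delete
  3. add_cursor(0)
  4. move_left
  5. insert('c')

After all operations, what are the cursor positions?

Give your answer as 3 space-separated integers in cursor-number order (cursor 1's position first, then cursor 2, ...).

After op 1 (delete): buffer="yompfn" (len 6), cursors c1@0 c2@2, authorship ......
After op 2 (delete): buffer="ympfn" (len 5), cursors c1@0 c2@1, authorship .....
After op 3 (add_cursor(0)): buffer="ympfn" (len 5), cursors c1@0 c3@0 c2@1, authorship .....
After op 4 (move_left): buffer="ympfn" (len 5), cursors c1@0 c2@0 c3@0, authorship .....
After op 5 (insert('c')): buffer="cccympfn" (len 8), cursors c1@3 c2@3 c3@3, authorship 123.....

Answer: 3 3 3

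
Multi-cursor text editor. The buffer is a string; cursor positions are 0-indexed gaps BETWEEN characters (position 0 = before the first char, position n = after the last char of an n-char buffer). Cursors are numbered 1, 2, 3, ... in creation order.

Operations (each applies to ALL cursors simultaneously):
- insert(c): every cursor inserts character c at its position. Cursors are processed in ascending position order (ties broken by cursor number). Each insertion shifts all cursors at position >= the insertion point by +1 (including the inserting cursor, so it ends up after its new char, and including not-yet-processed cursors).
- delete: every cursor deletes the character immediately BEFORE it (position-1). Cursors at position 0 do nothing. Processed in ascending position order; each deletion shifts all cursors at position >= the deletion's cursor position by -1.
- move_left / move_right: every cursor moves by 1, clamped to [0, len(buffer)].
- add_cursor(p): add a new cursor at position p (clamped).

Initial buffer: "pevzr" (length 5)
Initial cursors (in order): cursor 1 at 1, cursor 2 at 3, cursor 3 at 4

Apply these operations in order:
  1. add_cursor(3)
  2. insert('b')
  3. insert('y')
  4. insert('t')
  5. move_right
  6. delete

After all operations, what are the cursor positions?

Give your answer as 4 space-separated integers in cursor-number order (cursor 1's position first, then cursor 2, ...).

Answer: 4 10 13 10

Derivation:
After op 1 (add_cursor(3)): buffer="pevzr" (len 5), cursors c1@1 c2@3 c4@3 c3@4, authorship .....
After op 2 (insert('b')): buffer="pbevbbzbr" (len 9), cursors c1@2 c2@6 c4@6 c3@8, authorship .1..24.3.
After op 3 (insert('y')): buffer="pbyevbbyyzbyr" (len 13), cursors c1@3 c2@9 c4@9 c3@12, authorship .11..2424.33.
After op 4 (insert('t')): buffer="pbytevbbyyttzbytr" (len 17), cursors c1@4 c2@12 c4@12 c3@16, authorship .111..242424.333.
After op 5 (move_right): buffer="pbytevbbyyttzbytr" (len 17), cursors c1@5 c2@13 c4@13 c3@17, authorship .111..242424.333.
After op 6 (delete): buffer="pbytvbbyytbyt" (len 13), cursors c1@4 c2@10 c4@10 c3@13, authorship .111.24242333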